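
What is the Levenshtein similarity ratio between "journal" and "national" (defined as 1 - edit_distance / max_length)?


Word 1: "journal" (length 7)
Word 2: "national" (length 8)
One optimal edit sequence:
  1. insert 'n'  (+1)
  2. substitute 'j' -> 'a'  (+1)
  3. substitute 'o' -> 't'  (+1)
  4. substitute 'u' -> 'i'  (+1)
  5. substitute 'r' -> 'o'  (+1)
  6. keep 'n'
  7. keep 'a'
  8. keep 'l'
Edit distance = 5
Max length = max(7, 8) = 8
Similarity = 1 - 5/8
= 0.3750


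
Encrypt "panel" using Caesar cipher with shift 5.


Word: "panel"
Shift: 5
Each letter → (letter + shift) mod 26:
  'p' (15) + 5 = 20 → 'u'
  'a' (0) + 5 = 5 → 'f'
  'n' (13) + 5 = 18 → 's'
  'e' (4) + 5 = 9 → 'j'
  'l' (11) + 5 = 16 → 'q'
Result = "ufsjq"


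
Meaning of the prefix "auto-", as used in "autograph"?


Prefix: auto-
Example: autograph = auto- + graph
Meaning = self


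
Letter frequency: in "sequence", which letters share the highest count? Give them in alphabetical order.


Word: "sequence"
Letter counts:
  'c': 1
  'e': 3
  'n': 1
  'q': 1
  's': 1
  'u': 1
Maximum count = 3
Most frequent = 'e' (3 times each)


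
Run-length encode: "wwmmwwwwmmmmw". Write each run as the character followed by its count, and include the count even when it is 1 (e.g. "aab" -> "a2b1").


String: "wwmmwwwwmmmmw"
Scanning for consecutive runs:
  'w' x 2
  'm' x 2
  'w' x 4
  'm' x 4
  'w' x 1
RLE = "w2m2w4m4w1"


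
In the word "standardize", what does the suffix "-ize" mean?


Suffix: -ize
Example: standardize (standard + -ize)
Meaning = to make


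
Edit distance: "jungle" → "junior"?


Word 1: "jungle" (length 6)
Word 2: "junior" (length 6)
One optimal edit sequence (insert/delete/substitute each cost 1):
  1. keep 'j'
  2. keep 'u'
  3. keep 'n'
  4. substitute 'g' -> 'i'  (+1)
  5. substitute 'l' -> 'o'  (+1)
  6. substitute 'e' -> 'r'  (+1)
Total edit operations: 3
Edit distance = 3


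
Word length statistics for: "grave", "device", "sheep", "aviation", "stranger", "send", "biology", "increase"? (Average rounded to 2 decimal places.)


Lengths: "grave"=5, "device"=6, "sheep"=5, "aviation"=8, "stranger"=8, "send"=4, "biology"=7, "increase"=8
Sum = 51, Count = 8
Average = 51/8 = 6.38
= avg=6.38, min=4, max=8


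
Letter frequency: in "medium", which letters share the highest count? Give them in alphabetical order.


Word: "medium"
Letter counts:
  'd': 1
  'e': 1
  'i': 1
  'm': 2
  'u': 1
Maximum count = 2
Most frequent = 'm' (2 times each)


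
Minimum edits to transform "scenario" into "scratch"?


Word 1: "scenario" (length 8)
Word 2: "scratch" (length 7)
One optimal edit sequence (insert/delete/substitute each cost 1):
  1. keep 's'
  2. keep 'c'
  3. delete 'e'  (+1)
  4. substitute 'n' -> 'r'  (+1)
  5. keep 'a'
  6. substitute 'r' -> 't'  (+1)
  7. substitute 'i' -> 'c'  (+1)
  8. substitute 'o' -> 'h'  (+1)
Total edit operations: 5
Edit distance = 5


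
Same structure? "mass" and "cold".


Pattern of "mass": [0, 1, 2, 2]
Pattern of "cold": [0, 1, 2, 3]
Patterns do not match
Same pattern = No


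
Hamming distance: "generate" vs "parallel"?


Comparing character by character (same length = 8):
  Pos 0: 'g' vs 'p' !=
  Pos 1: 'e' vs 'a' !=
  Pos 2: 'n' vs 'r' !=
  Pos 3: 'e' vs 'a' !=
  Pos 4: 'r' vs 'l' !=
  Pos 5: 'a' vs 'l' !=
  Pos 6: 't' vs 'e' !=
  Pos 7: 'e' vs 'l' !=
Hamming distance = 8


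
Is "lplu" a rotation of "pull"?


Word: "pull", Candidate: "lplu"
Method: check if candidate is substring of word+word
"pullpull" contains "lplu"? No
Is rotation = No


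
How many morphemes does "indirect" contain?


Word: "indirect"
Morphemes: in- / direct
Each morpheme carries meaning
= 2 morphemes


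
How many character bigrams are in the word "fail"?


Word: "fail" (length 4)
Number of 2-grams = length - 2 + 1 = 4 - 2 + 1
= 3


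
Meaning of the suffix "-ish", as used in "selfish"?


Suffix: -ish
As in: selfish -> self + -ish
Meaning = somewhat / having the qualities of


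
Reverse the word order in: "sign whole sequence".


Original: "sign whole sequence"
Words (1..n): sign | whole | sequence
Reversed (n..1): sequence | whole | sign
Result = "sequence whole sign"


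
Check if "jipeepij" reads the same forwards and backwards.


Word: "jipeepij"
Reversed: "jipeepij"
Forward == Backward? jipeepij == jipeepij
Palindrome = Yes


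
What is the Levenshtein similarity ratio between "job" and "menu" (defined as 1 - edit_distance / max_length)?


Word 1: "job" (length 3)
Word 2: "menu" (length 4)
One optimal edit sequence:
  1. insert 'm'  (+1)
  2. substitute 'j' -> 'e'  (+1)
  3. substitute 'o' -> 'n'  (+1)
  4. substitute 'b' -> 'u'  (+1)
Edit distance = 4
Max length = max(3, 4) = 4
Similarity = 1 - 4/4
= 0.0000


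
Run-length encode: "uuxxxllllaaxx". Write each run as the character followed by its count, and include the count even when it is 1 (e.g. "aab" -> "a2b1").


String: "uuxxxllllaaxx"
Scanning for consecutive runs:
  'u' x 2
  'x' x 3
  'l' x 4
  'a' x 2
  'x' x 2
RLE = "u2x3l4a2x2"


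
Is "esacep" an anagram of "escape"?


Word 1: "escape" → sorted: aceeps
Word 2: "esacep" → sorted: aceeps
Same letters? aceeps == aceeps
Anagram = Yes


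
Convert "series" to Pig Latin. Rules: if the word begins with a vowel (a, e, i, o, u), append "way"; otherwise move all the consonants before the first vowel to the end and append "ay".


Word: "series"
Starts with consonant(s) → move to end, add 'ay'
Consonant cluster: "s"
Pig Latin = "eriessay"


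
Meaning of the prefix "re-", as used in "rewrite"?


Prefix: re-
Example: rewrite = re- + write
Meaning = again


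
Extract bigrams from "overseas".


Word: "overseas" (length 8)
Number of bigrams = 8 - 2 + 1 = 7
  Position 0: "ov"
  Position 1: "ve"
  Position 2: "er"
  Position 3: "rs"
  Position 4: "se"
  Position 5: "ea"
  Position 6: "as"
Bigrams = "ov", "ve", "er", "rs", "se", "ea", "as"


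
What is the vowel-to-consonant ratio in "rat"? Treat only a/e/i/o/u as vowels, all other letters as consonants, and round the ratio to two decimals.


Word: "rat"
Vowels (a,e,i,o,u): 1
Consonants: 2
Ratio = 1/2
= 0.50


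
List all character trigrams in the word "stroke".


Word: "stroke" (length 6)
Number of trigrams = 6 - 3 + 1 = 4
  Position 0: "str"
  Position 1: "tro"
  Position 2: "rok"
  Position 3: "oke"
Trigrams = "str", "tro", "rok", "oke"


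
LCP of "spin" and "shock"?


Word 1: "spin"
Word 2: "shock"
Comparing from start:
  Pos 0: 's' == 's'
  Pos 1: 'p' != 'h' (stop)
LCP = "s" (length 1)


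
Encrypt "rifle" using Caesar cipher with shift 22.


Word: "rifle"
Shift: 22
Each letter → (letter + shift) mod 26:
  'r' (17) + 22 = 13 → 'n'
  'i' (8) + 22 = 4 → 'e'
  'f' (5) + 22 = 1 → 'b'
  'l' (11) + 22 = 7 → 'h'
  'e' (4) + 22 = 0 → 'a'
Result = "nebha"


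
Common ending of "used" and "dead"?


Word 1: "used"
Word 2: "dead"
Comparing from end:
  Pos -1: 'd' == 'd'
  Pos -2: 'e' != 'a' (stop)
LCS = "d" (length 1)


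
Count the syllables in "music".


Word: "music"
Syllable breakdown: mu-sic
Counting: 2 parts
= 2 syllables


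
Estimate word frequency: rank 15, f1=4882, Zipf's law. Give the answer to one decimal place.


Zipf's law: f(r) = f(1) / r
f(1) = 4882
f(15) = 4882 / 15
= 325.5 occurrences


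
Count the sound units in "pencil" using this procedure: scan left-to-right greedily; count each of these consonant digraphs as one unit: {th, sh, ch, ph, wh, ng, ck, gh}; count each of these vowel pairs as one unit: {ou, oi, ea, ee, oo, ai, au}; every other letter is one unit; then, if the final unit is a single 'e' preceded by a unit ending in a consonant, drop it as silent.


Word: "pencil" (6 letters)
Left-to-right scan:
  (1) 'p' (letter)
  (2) 'e' (letter)
  (3) 'n' (letter)
  (4) 'c' (letter)
  (5) 'i' (letter)
  (6) 'l' (letter)
Units from scan: 6
Sound units = 6 units


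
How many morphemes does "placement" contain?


Word: "placement"
Morphemes: place / -ment
Each morpheme carries meaning
= 2 morphemes


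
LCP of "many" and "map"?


Word 1: "many"
Word 2: "map"
Comparing from start:
  Pos 0: 'm' == 'm'
  Pos 1: 'a' == 'a'
  Pos 2: 'n' != 'p' (stop)
LCP = "ma" (length 2)


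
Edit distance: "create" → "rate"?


Word 1: "create" (length 6)
Word 2: "rate" (length 4)
One optimal edit sequence (insert/delete/substitute each cost 1):
  1. delete 'c'  (+1)
  2. keep 'r'
  3. delete 'e'  (+1)
  4. keep 'a'
  5. keep 't'
  6. keep 'e'
Total edit operations: 2
Edit distance = 2


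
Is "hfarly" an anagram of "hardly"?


Word 1: "hardly" → sorted: adhlry
Word 2: "hfarly" → sorted: afhlry
Same letters? adhlry != afhlry
Anagram = No


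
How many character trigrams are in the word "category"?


Word: "category" (length 8)
Number of 3-grams = length - 3 + 1 = 8 - 3 + 1
= 6


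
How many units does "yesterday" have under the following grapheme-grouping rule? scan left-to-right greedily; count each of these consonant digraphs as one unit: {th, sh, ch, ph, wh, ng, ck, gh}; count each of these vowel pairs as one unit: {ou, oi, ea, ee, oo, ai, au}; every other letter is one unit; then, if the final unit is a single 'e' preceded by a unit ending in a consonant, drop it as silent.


Word: "yesterday" (9 letters)
Left-to-right scan:
  1. 'y' (letter)
  2. 'e' (letter)
  3. 's' (letter)
  4. 't' (letter)
  5. 'e' (letter)
  6. 'r' (letter)
  7. 'd' (letter)
  8. 'a' (letter)
  9. 'y' (letter)
Units from scan: 9
Sound units = 9 units


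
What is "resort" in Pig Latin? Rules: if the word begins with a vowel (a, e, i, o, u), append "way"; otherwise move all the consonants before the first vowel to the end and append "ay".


Word: "resort"
Starts with consonant(s) → move to end, add 'ay'
Consonant cluster: "r"
Pig Latin = "esortray"


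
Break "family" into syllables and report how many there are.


Word: "family"
Syllable breakdown: fam-i-ly
Counting: 3 parts
= 3 syllables


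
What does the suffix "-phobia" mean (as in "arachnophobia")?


Suffix: -phobia
Example: arachnophobia = arachno- + -phobia
Meaning = fear of


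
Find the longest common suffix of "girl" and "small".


Word 1: "girl"
Word 2: "small"
Comparing from end:
  Pos -1: 'l' == 'l'
  Pos -2: 'r' != 'l' (stop)
LCS = "l" (length 1)


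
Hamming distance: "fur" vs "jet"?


Comparing character by character (same length = 3):
  Pos 0: 'f' vs 'j' !=
  Pos 1: 'u' vs 'e' !=
  Pos 2: 'r' vs 't' !=
Hamming distance = 3


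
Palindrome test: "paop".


Word: "paop"
Reversed: "poap"
Forward == Backward? paop != poap
Palindrome = No


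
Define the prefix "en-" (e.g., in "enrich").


Prefix: en-
As in: enrich -> en- + rich
Meaning = cause to / put into


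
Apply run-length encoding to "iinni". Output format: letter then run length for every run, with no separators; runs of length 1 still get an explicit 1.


String: "iinni"
Scanning for consecutive runs:
  'i' x 2
  'n' x 2
  'i' x 1
RLE = "i2n2i1"


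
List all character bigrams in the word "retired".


Word: "retired" (length 7)
Number of bigrams = 7 - 2 + 1 = 6
  Position 0: "re"
  Position 1: "et"
  Position 2: "ti"
  Position 3: "ir"
  Position 4: "re"
  Position 5: "ed"
Bigrams = "re", "et", "ti", "ir", "re", "ed"


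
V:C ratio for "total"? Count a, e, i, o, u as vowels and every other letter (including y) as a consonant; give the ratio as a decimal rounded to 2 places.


Word: "total"
Vowels (a,e,i,o,u): 2
Consonants: 3
Ratio = 2/3
= 0.67


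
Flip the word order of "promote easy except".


Original: "promote easy except"
Words (1..n): promote | easy | except
Reversed (n..1): except | easy | promote
Result = "except easy promote"


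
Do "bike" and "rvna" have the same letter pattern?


Pattern of "bike": [0, 1, 2, 3]
Pattern of "rvna": [0, 1, 2, 3]
Patterns match
Same pattern = Yes


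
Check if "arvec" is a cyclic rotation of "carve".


Word: "carve", Candidate: "arvec"
Method: check if candidate is substring of word+word
"carvecarve" contains "arvec"? Yes
Is rotation = Yes


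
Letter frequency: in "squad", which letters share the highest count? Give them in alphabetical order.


Word: "squad"
Letter counts:
  'a': 1
  'd': 1
  'q': 1
  's': 1
  'u': 1
Maximum count = 1
Most frequent = 'a', 'd', 'q', 's', 'u' (1 time each)


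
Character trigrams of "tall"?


Word: "tall" (length 4)
Number of trigrams = 4 - 3 + 1 = 2
  Position 0: "tal"
  Position 1: "all"
Trigrams = "tal", "all"


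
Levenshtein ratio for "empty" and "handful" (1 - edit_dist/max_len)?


Word 1: "empty" (length 5)
Word 2: "handful" (length 7)
One optimal edit sequence:
  1. insert 'h'  (+1)
  2. insert 'a'  (+1)
  3. substitute 'e' -> 'n'  (+1)
  4. substitute 'm' -> 'd'  (+1)
  5. substitute 'p' -> 'f'  (+1)
  6. substitute 't' -> 'u'  (+1)
  7. substitute 'y' -> 'l'  (+1)
Edit distance = 7
Max length = max(5, 7) = 7
Similarity = 1 - 7/7
= 0.0000


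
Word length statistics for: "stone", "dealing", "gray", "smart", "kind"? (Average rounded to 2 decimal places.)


Lengths: "stone"=5, "dealing"=7, "gray"=4, "smart"=5, "kind"=4
Sum = 25, Count = 5
Average = 25/5 = 5.00
= avg=5.00, min=4, max=7


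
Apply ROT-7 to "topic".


Word: "topic"
Shift: 7
Each letter → (letter + shift) mod 26:
  't' (19) + 7 = 0 → 'a'
  'o' (14) + 7 = 21 → 'v'
  'p' (15) + 7 = 22 → 'w'
  'i' (8) + 7 = 15 → 'p'
  'c' (2) + 7 = 9 → 'j'
Result = "avwpj"


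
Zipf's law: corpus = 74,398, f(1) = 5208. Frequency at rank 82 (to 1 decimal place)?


Zipf's law: f(r) = f(1) / r
f(1) = 5208
f(82) = 5208 / 82
= 63.5 occurrences


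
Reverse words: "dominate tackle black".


Original: "dominate tackle black"
Words (1..n): dominate | tackle | black
Reversed (n..1): black | tackle | dominate
Result = "black tackle dominate"


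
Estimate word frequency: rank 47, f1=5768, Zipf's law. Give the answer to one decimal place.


Zipf's law: f(r) = f(1) / r
f(1) = 5768
f(47) = 5768 / 47
= 122.7 occurrences


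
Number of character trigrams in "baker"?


Word: "baker" (length 5)
Number of 3-grams = length - 3 + 1 = 5 - 3 + 1
= 3


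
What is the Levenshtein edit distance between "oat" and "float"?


Word 1: "oat" (length 3)
Word 2: "float" (length 5)
One optimal edit sequence (insert/delete/substitute each cost 1):
  1. insert 'f'  (+1)
  2. insert 'l'  (+1)
  3. keep 'o'
  4. keep 'a'
  5. keep 't'
Total edit operations: 2
Edit distance = 2


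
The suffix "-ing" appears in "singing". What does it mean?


Suffix: -ing
Example: singing = sing + -ing
Meaning = present participle


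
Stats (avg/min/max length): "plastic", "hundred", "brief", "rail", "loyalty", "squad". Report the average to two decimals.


Lengths: "plastic"=7, "hundred"=7, "brief"=5, "rail"=4, "loyalty"=7, "squad"=5
Sum = 35, Count = 6
Average = 35/6 = 5.83
= avg=5.83, min=4, max=7


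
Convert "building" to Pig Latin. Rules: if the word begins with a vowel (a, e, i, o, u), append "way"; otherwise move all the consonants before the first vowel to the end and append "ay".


Word: "building"
Starts with consonant(s) → move to end, add 'ay'
Consonant cluster: "b"
Pig Latin = "uildingbay"


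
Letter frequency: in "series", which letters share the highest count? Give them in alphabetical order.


Word: "series"
Letter counts:
  'e': 2
  'i': 1
  'r': 1
  's': 2
Maximum count = 2
Most frequent = 'e', 's' (2 times each)


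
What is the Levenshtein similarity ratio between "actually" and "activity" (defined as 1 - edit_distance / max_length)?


Word 1: "actually" (length 8)
Word 2: "activity" (length 8)
One optimal edit sequence:
  1. keep 'a'
  2. keep 'c'
  3. keep 't'
  4. substitute 'u' -> 'i'  (+1)
  5. substitute 'a' -> 'v'  (+1)
  6. substitute 'l' -> 'i'  (+1)
  7. substitute 'l' -> 't'  (+1)
  8. keep 'y'
Edit distance = 4
Max length = max(8, 8) = 8
Similarity = 1 - 4/8
= 0.5000


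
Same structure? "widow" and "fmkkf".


Pattern of "widow": [0, 1, 2, 3, 0]
Pattern of "fmkkf": [0, 1, 2, 2, 0]
Patterns do not match
Same pattern = No


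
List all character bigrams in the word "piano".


Word: "piano" (length 5)
Number of bigrams = 5 - 2 + 1 = 4
  Position 0: "pi"
  Position 1: "ia"
  Position 2: "an"
  Position 3: "no"
Bigrams = "pi", "ia", "an", "no"


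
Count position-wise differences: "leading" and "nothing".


Comparing character by character (same length = 7):
  Pos 0: 'l' vs 'n' !=
  Pos 1: 'e' vs 'o' !=
  Pos 2: 'a' vs 't' !=
  Pos 3: 'd' vs 'h' !=
  Pos 4: 'i' vs 'i' =
  Pos 5: 'n' vs 'n' =
  Pos 6: 'g' vs 'g' =
Hamming distance = 4


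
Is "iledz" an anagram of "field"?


Word 1: "field" → sorted: defil
Word 2: "iledz" → sorted: deilz
Same letters? defil != deilz
Anagram = No


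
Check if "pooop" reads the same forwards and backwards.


Word: "pooop"
Reversed: "pooop"
Forward == Backward? pooop == pooop
Palindrome = Yes


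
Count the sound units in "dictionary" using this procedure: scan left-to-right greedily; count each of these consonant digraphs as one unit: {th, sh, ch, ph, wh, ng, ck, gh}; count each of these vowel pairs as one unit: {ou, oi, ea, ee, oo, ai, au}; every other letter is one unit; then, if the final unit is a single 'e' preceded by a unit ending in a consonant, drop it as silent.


Word: "dictionary" (10 letters)
Left-to-right scan:
  (1) 'd' (letter)
  (2) 'i' (letter)
  (3) 'c' (letter)
  (4) 't' (letter)
  (5) 'i' (letter)
  (6) 'o' (letter)
  (7) 'n' (letter)
  (8) 'a' (letter)
  (9) 'r' (letter)
  (10) 'y' (letter)
Units from scan: 10
Sound units = 10 units


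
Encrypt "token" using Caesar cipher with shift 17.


Word: "token"
Shift: 17
Each letter → (letter + shift) mod 26:
  't' (19) + 17 = 10 → 'k'
  'o' (14) + 17 = 5 → 'f'
  'k' (10) + 17 = 1 → 'b'
  'e' (4) + 17 = 21 → 'v'
  'n' (13) + 17 = 4 → 'e'
Result = "kfbve"


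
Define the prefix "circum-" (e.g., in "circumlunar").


Prefix: circum-
As in: circumlunar -> circum- + lunar
Meaning = around


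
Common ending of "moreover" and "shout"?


Word 1: "moreover"
Word 2: "shout"
Comparing from end:
  Pos -1: 'r' != 't' (stop)
LCS = "" (length 0)


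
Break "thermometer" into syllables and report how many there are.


Word: "thermometer"
Syllable breakdown: ther | mom | e | ter
Counting: 4 parts
= 4 syllables


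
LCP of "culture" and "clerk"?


Word 1: "culture"
Word 2: "clerk"
Comparing from start:
  Pos 0: 'c' == 'c'
  Pos 1: 'u' != 'l' (stop)
LCP = "c" (length 1)


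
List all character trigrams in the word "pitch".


Word: "pitch" (length 5)
Number of trigrams = 5 - 3 + 1 = 3
  Position 0: "pit"
  Position 1: "itc"
  Position 2: "tch"
Trigrams = "pit", "itc", "tch"


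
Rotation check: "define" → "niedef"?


Word: "define", Candidate: "niedef"
Method: check if candidate is substring of word+word
"definedefine" contains "niedef"? No
Is rotation = No


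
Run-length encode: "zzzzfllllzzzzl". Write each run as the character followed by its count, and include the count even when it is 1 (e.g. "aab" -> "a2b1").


String: "zzzzfllllzzzzl"
Scanning for consecutive runs:
  'z' x 4
  'f' x 1
  'l' x 4
  'z' x 4
  'l' x 1
RLE = "z4f1l4z4l1"


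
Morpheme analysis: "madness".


Word: "madness"
Morphemes: mad | -ness
Each morpheme carries meaning
= 2 morphemes


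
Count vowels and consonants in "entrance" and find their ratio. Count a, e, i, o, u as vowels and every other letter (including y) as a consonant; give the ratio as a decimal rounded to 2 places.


Word: "entrance"
Vowels (a,e,i,o,u): 3
Consonants: 5
Ratio = 3/5
= 0.60


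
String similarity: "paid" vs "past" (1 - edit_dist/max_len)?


Word 1: "paid" (length 4)
Word 2: "past" (length 4)
One optimal edit sequence:
  1. keep 'p'
  2. keep 'a'
  3. substitute 'i' -> 's'  (+1)
  4. substitute 'd' -> 't'  (+1)
Edit distance = 2
Max length = max(4, 4) = 4
Similarity = 1 - 2/4
= 0.5000


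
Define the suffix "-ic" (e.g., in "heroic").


Suffix: -ic
Example: heroic = hero + -ic
Meaning = relating to


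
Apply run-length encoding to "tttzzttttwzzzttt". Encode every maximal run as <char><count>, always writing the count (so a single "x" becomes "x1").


String: "tttzzttttwzzzttt"
Scanning for consecutive runs:
  't' x 3
  'z' x 2
  't' x 4
  'w' x 1
  'z' x 3
  't' x 3
RLE = "t3z2t4w1z3t3"


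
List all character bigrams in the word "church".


Word: "church" (length 6)
Number of bigrams = 6 - 2 + 1 = 5
  Position 0: "ch"
  Position 1: "hu"
  Position 2: "ur"
  Position 3: "rc"
  Position 4: "ch"
Bigrams = "ch", "hu", "ur", "rc", "ch"


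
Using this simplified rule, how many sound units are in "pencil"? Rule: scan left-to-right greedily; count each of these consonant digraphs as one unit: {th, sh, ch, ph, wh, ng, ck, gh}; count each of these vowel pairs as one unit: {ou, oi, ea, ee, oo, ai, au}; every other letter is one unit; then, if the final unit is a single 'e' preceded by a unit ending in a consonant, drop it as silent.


Word: "pencil" (6 letters)
Left-to-right scan:
  (1) 'p' (letter)
  (2) 'e' (letter)
  (3) 'n' (letter)
  (4) 'c' (letter)
  (5) 'i' (letter)
  (6) 'l' (letter)
Units from scan: 6
Sound units = 6 units


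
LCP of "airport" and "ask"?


Word 1: "airport"
Word 2: "ask"
Comparing from start:
  Pos 0: 'a' == 'a'
  Pos 1: 'i' != 's' (stop)
LCP = "a" (length 1)


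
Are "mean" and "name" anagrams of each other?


Word 1: "mean" → sorted: aemn
Word 2: "name" → sorted: aemn
Same letters? aemn == aemn
Anagram = Yes


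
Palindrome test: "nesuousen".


Word: "nesuousen"
Reversed: "nesuousen"
Forward == Backward? nesuousen == nesuousen
Palindrome = Yes


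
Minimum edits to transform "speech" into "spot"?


Word 1: "speech" (length 6)
Word 2: "spot" (length 4)
One optimal edit sequence (insert/delete/substitute each cost 1):
  1. keep 's'
  2. keep 'p'
  3. delete 'e'  (+1)
  4. delete 'e'  (+1)
  5. substitute 'c' -> 'o'  (+1)
  6. substitute 'h' -> 't'  (+1)
Total edit operations: 4
Edit distance = 4


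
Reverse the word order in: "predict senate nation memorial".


Original: "predict senate nation memorial"
Words (1..n): predict | senate | nation | memorial
Reversed (n..1): memorial | nation | senate | predict
Result = "memorial nation senate predict"


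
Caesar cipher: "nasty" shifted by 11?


Word: "nasty"
Shift: 11
Each letter → (letter + shift) mod 26:
  'n' (13) + 11 = 24 → 'y'
  'a' (0) + 11 = 11 → 'l'
  's' (18) + 11 = 3 → 'd'
  't' (19) + 11 = 4 → 'e'
  'y' (24) + 11 = 9 → 'j'
Result = "yldej"


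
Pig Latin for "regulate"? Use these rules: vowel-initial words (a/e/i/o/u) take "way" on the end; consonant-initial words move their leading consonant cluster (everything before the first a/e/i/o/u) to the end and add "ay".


Word: "regulate"
Starts with consonant(s) → move to end, add 'ay'
Consonant cluster: "r"
Pig Latin = "egulateray"


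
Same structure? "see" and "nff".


Pattern of "see": [0, 1, 1]
Pattern of "nff": [0, 1, 1]
Patterns match
Same pattern = Yes


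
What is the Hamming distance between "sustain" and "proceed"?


Comparing character by character (same length = 7):
  Pos 0: 's' vs 'p' !=
  Pos 1: 'u' vs 'r' !=
  Pos 2: 's' vs 'o' !=
  Pos 3: 't' vs 'c' !=
  Pos 4: 'a' vs 'e' !=
  Pos 5: 'i' vs 'e' !=
  Pos 6: 'n' vs 'd' !=
Hamming distance = 7


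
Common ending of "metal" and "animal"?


Word 1: "metal"
Word 2: "animal"
Comparing from end:
  Pos -1: 'l' == 'l'
  Pos -2: 'a' == 'a'
  Pos -3: 't' != 'm' (stop)
LCS = "al" (length 2)


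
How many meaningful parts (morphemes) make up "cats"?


Word: "cats"
Morphemes: cat | -s
Each morpheme carries meaning
= 2 morphemes


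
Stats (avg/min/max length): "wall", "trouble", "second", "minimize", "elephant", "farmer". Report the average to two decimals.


Lengths: "wall"=4, "trouble"=7, "second"=6, "minimize"=8, "elephant"=8, "farmer"=6
Sum = 39, Count = 6
Average = 39/6 = 6.50
= avg=6.50, min=4, max=8


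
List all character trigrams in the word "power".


Word: "power" (length 5)
Number of trigrams = 5 - 3 + 1 = 3
  Position 0: "pow"
  Position 1: "owe"
  Position 2: "wer"
Trigrams = "pow", "owe", "wer"


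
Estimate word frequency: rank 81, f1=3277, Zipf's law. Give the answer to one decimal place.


Zipf's law: f(r) = f(1) / r
f(1) = 3277
f(81) = 3277 / 81
= 40.5 occurrences


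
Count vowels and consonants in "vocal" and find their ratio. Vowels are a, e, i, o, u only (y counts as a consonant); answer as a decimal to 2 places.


Word: "vocal"
Vowels (a,e,i,o,u): 2
Consonants: 3
Ratio = 2/3
= 0.67


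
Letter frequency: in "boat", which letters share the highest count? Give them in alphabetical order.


Word: "boat"
Letter counts:
  'a': 1
  'b': 1
  'o': 1
  't': 1
Maximum count = 1
Most frequent = 'a', 'b', 'o', 't' (1 time each)


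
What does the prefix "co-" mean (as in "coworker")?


Prefix: co-
Example: coworker (co- + worker)
Meaning = together


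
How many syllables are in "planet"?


Word: "planet"
Syllable breakdown: plan / et
Counting: 2 parts
= 2 syllables


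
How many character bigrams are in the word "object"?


Word: "object" (length 6)
Number of 2-grams = length - 2 + 1 = 6 - 2 + 1
= 5


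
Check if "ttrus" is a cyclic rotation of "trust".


Word: "trust", Candidate: "ttrus"
Method: check if candidate is substring of word+word
"trusttrust" contains "ttrus"? Yes
Is rotation = Yes


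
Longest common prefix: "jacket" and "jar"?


Word 1: "jacket"
Word 2: "jar"
Comparing from start:
  Pos 0: 'j' == 'j'
  Pos 1: 'a' == 'a'
  Pos 2: 'c' != 'r' (stop)
LCP = "ja" (length 2)


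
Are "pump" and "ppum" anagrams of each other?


Word 1: "pump" → sorted: mppu
Word 2: "ppum" → sorted: mppu
Same letters? mppu == mppu
Anagram = Yes


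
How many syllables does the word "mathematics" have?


Word: "mathematics"
Syllable breakdown: math | e | mat | ics
Counting: 4 parts
= 4 syllables


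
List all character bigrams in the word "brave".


Word: "brave" (length 5)
Number of bigrams = 5 - 2 + 1 = 4
  Position 0: "br"
  Position 1: "ra"
  Position 2: "av"
  Position 3: "ve"
Bigrams = "br", "ra", "av", "ve"


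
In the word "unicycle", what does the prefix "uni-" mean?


Prefix: uni-
Example: unicycle (uni- + cycle)
Meaning = one


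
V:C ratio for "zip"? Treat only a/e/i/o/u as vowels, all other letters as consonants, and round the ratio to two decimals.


Word: "zip"
Vowels (a,e,i,o,u): 1
Consonants: 2
Ratio = 1/2
= 0.50


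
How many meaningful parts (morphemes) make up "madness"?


Word: "madness"
Morphemes: mad + -ness
Each morpheme carries meaning
= 2 morphemes


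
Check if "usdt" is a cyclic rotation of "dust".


Word: "dust", Candidate: "usdt"
Method: check if candidate is substring of word+word
"dustdust" contains "usdt"? No
Is rotation = No


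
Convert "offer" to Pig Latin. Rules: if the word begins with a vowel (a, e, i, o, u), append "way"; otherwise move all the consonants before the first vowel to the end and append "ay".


Word: "offer"
Starts with vowel → add 'way'
Pig Latin = "offerway"


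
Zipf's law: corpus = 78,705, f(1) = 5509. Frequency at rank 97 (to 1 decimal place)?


Zipf's law: f(r) = f(1) / r
f(1) = 5509
f(97) = 5509 / 97
= 56.8 occurrences


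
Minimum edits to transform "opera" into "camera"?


Word 1: "opera" (length 5)
Word 2: "camera" (length 6)
One optimal edit sequence (insert/delete/substitute each cost 1):
  1. insert 'c'  (+1)
  2. substitute 'o' -> 'a'  (+1)
  3. substitute 'p' -> 'm'  (+1)
  4. keep 'e'
  5. keep 'r'
  6. keep 'a'
Total edit operations: 3
Edit distance = 3


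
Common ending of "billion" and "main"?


Word 1: "billion"
Word 2: "main"
Comparing from end:
  Pos -1: 'n' == 'n'
  Pos -2: 'o' != 'i' (stop)
LCS = "n" (length 1)


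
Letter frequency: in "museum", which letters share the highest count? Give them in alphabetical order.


Word: "museum"
Letter counts:
  'e': 1
  'm': 2
  's': 1
  'u': 2
Maximum count = 2
Most frequent = 'm', 'u' (2 times each)


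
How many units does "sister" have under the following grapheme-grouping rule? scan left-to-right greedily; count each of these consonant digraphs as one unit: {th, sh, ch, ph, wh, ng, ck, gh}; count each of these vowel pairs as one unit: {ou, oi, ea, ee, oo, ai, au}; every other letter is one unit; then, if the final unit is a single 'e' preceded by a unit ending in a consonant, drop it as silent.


Word: "sister" (6 letters)
Left-to-right scan:
  1. 's' (letter)
  2. 'i' (letter)
  3. 's' (letter)
  4. 't' (letter)
  5. 'e' (letter)
  6. 'r' (letter)
Units from scan: 6
Sound units = 6 units


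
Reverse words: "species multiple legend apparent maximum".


Original: "species multiple legend apparent maximum"
Words (1..n): species | multiple | legend | apparent | maximum
Reversed (n..1): maximum | apparent | legend | multiple | species
Result = "maximum apparent legend multiple species"


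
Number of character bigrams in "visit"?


Word: "visit" (length 5)
Number of 2-grams = length - 2 + 1 = 5 - 2 + 1
= 4


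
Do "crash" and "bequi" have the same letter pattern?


Pattern of "crash": [0, 1, 2, 3, 4]
Pattern of "bequi": [0, 1, 2, 3, 4]
Patterns match
Same pattern = Yes


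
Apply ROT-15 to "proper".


Word: "proper"
Shift: 15
Each letter → (letter + shift) mod 26:
  'p' (15) + 15 = 4 → 'e'
  'r' (17) + 15 = 6 → 'g'
  'o' (14) + 15 = 3 → 'd'
  'p' (15) + 15 = 4 → 'e'
  'e' (4) + 15 = 19 → 't'
  'r' (17) + 15 = 6 → 'g'
Result = "egdetg"


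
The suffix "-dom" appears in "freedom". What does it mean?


Suffix: -dom
Example: freedom (free + -dom)
Meaning = state / realm


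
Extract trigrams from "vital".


Word: "vital" (length 5)
Number of trigrams = 5 - 3 + 1 = 3
  Position 0: "vit"
  Position 1: "ita"
  Position 2: "tal"
Trigrams = "vit", "ita", "tal"


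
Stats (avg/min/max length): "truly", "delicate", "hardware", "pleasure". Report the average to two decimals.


Lengths: "truly"=5, "delicate"=8, "hardware"=8, "pleasure"=8
Sum = 29, Count = 4
Average = 29/4 = 7.25
= avg=7.25, min=5, max=8


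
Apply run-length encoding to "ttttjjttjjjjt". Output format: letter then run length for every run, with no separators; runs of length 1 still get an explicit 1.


String: "ttttjjttjjjjt"
Scanning for consecutive runs:
  't' x 4
  'j' x 2
  't' x 2
  'j' x 4
  't' x 1
RLE = "t4j2t2j4t1"


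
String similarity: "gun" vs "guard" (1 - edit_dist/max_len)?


Word 1: "gun" (length 3)
Word 2: "guard" (length 5)
One optimal edit sequence:
  1. keep 'g'
  2. keep 'u'
  3. insert 'a'  (+1)
  4. insert 'r'  (+1)
  5. substitute 'n' -> 'd'  (+1)
Edit distance = 3
Max length = max(3, 5) = 5
Similarity = 1 - 3/5
= 0.4000


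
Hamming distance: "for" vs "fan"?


Comparing character by character (same length = 3):
  Pos 0: 'f' vs 'f' =
  Pos 1: 'o' vs 'a' !=
  Pos 2: 'r' vs 'n' !=
Hamming distance = 2


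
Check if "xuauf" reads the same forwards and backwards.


Word: "xuauf"
Reversed: "fuaux"
Forward == Backward? xuauf != fuaux
Palindrome = No


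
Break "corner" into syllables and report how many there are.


Word: "corner"
Syllable breakdown: cor-ner
Counting: 2 parts
= 2 syllables


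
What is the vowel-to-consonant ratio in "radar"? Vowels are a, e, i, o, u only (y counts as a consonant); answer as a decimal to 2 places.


Word: "radar"
Vowels (a,e,i,o,u): 2
Consonants: 3
Ratio = 2/3
= 0.67


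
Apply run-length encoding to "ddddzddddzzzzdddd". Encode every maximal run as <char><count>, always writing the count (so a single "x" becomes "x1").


String: "ddddzddddzzzzdddd"
Scanning for consecutive runs:
  'd' x 4
  'z' x 1
  'd' x 4
  'z' x 4
  'd' x 4
RLE = "d4z1d4z4d4"


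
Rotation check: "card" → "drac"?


Word: "card", Candidate: "drac"
Method: check if candidate is substring of word+word
"cardcard" contains "drac"? No
Is rotation = No


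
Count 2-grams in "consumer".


Word: "consumer" (length 8)
Number of 2-grams = length - 2 + 1 = 8 - 2 + 1
= 7


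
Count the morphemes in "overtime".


Word: "overtime"
Morphemes: over- / time
Each morpheme carries meaning
= 2 morphemes


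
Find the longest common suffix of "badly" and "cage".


Word 1: "badly"
Word 2: "cage"
Comparing from end:
  Pos -1: 'y' != 'e' (stop)
LCS = "" (length 0)


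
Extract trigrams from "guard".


Word: "guard" (length 5)
Number of trigrams = 5 - 3 + 1 = 3
  Position 0: "gua"
  Position 1: "uar"
  Position 2: "ard"
Trigrams = "gua", "uar", "ard"


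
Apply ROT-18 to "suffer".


Word: "suffer"
Shift: 18
Each letter → (letter + shift) mod 26:
  's' (18) + 18 = 10 → 'k'
  'u' (20) + 18 = 12 → 'm'
  'f' (5) + 18 = 23 → 'x'
  'f' (5) + 18 = 23 → 'x'
  'e' (4) + 18 = 22 → 'w'
  'r' (17) + 18 = 9 → 'j'
Result = "kmxxwj"


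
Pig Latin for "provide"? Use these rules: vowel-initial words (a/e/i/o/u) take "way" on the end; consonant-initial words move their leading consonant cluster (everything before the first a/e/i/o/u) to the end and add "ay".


Word: "provide"
Starts with consonant(s) → move to end, add 'ay'
Consonant cluster: "pr"
Pig Latin = "ovidepray"


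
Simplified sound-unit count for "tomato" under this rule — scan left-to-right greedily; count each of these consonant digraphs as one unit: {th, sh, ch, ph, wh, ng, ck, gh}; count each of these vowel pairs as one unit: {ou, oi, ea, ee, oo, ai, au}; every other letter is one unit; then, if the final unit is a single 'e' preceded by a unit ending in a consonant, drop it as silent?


Word: "tomato" (6 letters)
Left-to-right scan:
  (1) 't' (letter)
  (2) 'o' (letter)
  (3) 'm' (letter)
  (4) 'a' (letter)
  (5) 't' (letter)
  (6) 'o' (letter)
Units from scan: 6
Sound units = 6 units


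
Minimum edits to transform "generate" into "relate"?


Word 1: "generate" (length 8)
Word 2: "relate" (length 6)
One optimal edit sequence (insert/delete/substitute each cost 1):
  1. delete 'g'  (+1)
  2. delete 'e'  (+1)
  3. substitute 'n' -> 'r'  (+1)
  4. keep 'e'
  5. substitute 'r' -> 'l'  (+1)
  6. keep 'a'
  7. keep 't'
  8. keep 'e'
Total edit operations: 4
Edit distance = 4


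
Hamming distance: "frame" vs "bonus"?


Comparing character by character (same length = 5):
  Pos 0: 'f' vs 'b' !=
  Pos 1: 'r' vs 'o' !=
  Pos 2: 'a' vs 'n' !=
  Pos 3: 'm' vs 'u' !=
  Pos 4: 'e' vs 's' !=
Hamming distance = 5


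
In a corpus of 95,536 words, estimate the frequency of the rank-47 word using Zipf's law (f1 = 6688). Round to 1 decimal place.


Zipf's law: f(r) = f(1) / r
f(1) = 6688
f(47) = 6688 / 47
= 142.3 occurrences


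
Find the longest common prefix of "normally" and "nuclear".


Word 1: "normally"
Word 2: "nuclear"
Comparing from start:
  Pos 0: 'n' == 'n'
  Pos 1: 'o' != 'u' (stop)
LCP = "n" (length 1)


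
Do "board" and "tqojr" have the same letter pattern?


Pattern of "board": [0, 1, 2, 3, 4]
Pattern of "tqojr": [0, 1, 2, 3, 4]
Patterns match
Same pattern = Yes


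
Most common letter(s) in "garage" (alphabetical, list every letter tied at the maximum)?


Word: "garage"
Letter counts:
  'a': 2
  'e': 1
  'g': 2
  'r': 1
Maximum count = 2
Most frequent = 'a', 'g' (2 times each)


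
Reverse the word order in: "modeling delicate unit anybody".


Original: "modeling delicate unit anybody"
Words (1..n): modeling | delicate | unit | anybody
Reversed (n..1): anybody | unit | delicate | modeling
Result = "anybody unit delicate modeling"


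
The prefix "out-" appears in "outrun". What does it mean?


Prefix: out-
Example: outrun (out- + run)
Meaning = surpass


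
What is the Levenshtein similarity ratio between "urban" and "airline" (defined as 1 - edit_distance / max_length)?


Word 1: "urban" (length 5)
Word 2: "airline" (length 7)
One optimal edit sequence:
  1. insert 'a'  (+1)
  2. substitute 'u' -> 'i'  (+1)
  3. keep 'r'
  4. substitute 'b' -> 'l'  (+1)
  5. substitute 'a' -> 'i'  (+1)
  6. keep 'n'
  7. insert 'e'  (+1)
Edit distance = 5
Max length = max(5, 7) = 7
Similarity = 1 - 5/7
= 0.2857


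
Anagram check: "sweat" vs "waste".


Word 1: "sweat" → sorted: aestw
Word 2: "waste" → sorted: aestw
Same letters? aestw == aestw
Anagram = Yes


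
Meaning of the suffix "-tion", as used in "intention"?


Suffix: -tion
As in: intention -> intend + -tion, with a spelling change
Meaning = act or process


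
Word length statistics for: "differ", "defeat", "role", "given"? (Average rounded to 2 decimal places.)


Lengths: "differ"=6, "defeat"=6, "role"=4, "given"=5
Sum = 21, Count = 4
Average = 21/4 = 5.25
= avg=5.25, min=4, max=6


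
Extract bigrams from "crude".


Word: "crude" (length 5)
Number of bigrams = 5 - 2 + 1 = 4
  Position 0: "cr"
  Position 1: "ru"
  Position 2: "ud"
  Position 3: "de"
Bigrams = "cr", "ru", "ud", "de"


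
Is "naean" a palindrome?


Word: "naean"
Reversed: "naean"
Forward == Backward? naean == naean
Palindrome = Yes


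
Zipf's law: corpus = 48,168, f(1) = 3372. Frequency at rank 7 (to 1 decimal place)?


Zipf's law: f(r) = f(1) / r
f(1) = 3372
f(7) = 3372 / 7
= 481.7 occurrences


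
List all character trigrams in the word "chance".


Word: "chance" (length 6)
Number of trigrams = 6 - 3 + 1 = 4
  Position 0: "cha"
  Position 1: "han"
  Position 2: "anc"
  Position 3: "nce"
Trigrams = "cha", "han", "anc", "nce"


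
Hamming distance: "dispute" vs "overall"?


Comparing character by character (same length = 7):
  Pos 0: 'd' vs 'o' !=
  Pos 1: 'i' vs 'v' !=
  Pos 2: 's' vs 'e' !=
  Pos 3: 'p' vs 'r' !=
  Pos 4: 'u' vs 'a' !=
  Pos 5: 't' vs 'l' !=
  Pos 6: 'e' vs 'l' !=
Hamming distance = 7


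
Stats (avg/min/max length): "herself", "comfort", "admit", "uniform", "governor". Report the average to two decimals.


Lengths: "herself"=7, "comfort"=7, "admit"=5, "uniform"=7, "governor"=8
Sum = 34, Count = 5
Average = 34/5 = 6.80
= avg=6.80, min=5, max=8


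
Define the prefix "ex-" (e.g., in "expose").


Prefix: ex-
Example: expose = ex- + pose
Meaning = out / former


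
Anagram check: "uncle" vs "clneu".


Word 1: "uncle" → sorted: celnu
Word 2: "clneu" → sorted: celnu
Same letters? celnu == celnu
Anagram = Yes


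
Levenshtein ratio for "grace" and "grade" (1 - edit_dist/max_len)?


Word 1: "grace" (length 5)
Word 2: "grade" (length 5)
One optimal edit sequence:
  1. keep 'g'
  2. keep 'r'
  3. keep 'a'
  4. substitute 'c' -> 'd'  (+1)
  5. keep 'e'
Edit distance = 1
Max length = max(5, 5) = 5
Similarity = 1 - 1/5
= 0.8000


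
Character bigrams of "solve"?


Word: "solve" (length 5)
Number of bigrams = 5 - 2 + 1 = 4
  Position 0: "so"
  Position 1: "ol"
  Position 2: "lv"
  Position 3: "ve"
Bigrams = "so", "ol", "lv", "ve"


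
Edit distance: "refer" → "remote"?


Word 1: "refer" (length 5)
Word 2: "remote" (length 6)
One optimal edit sequence (insert/delete/substitute each cost 1):
  1. keep 'r'
  2. keep 'e'
  3. insert 'm'  (+1)
  4. substitute 'f' -> 'o'  (+1)
  5. substitute 'e' -> 't'  (+1)
  6. substitute 'r' -> 'e'  (+1)
Total edit operations: 4
Edit distance = 4


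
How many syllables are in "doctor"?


Word: "doctor"
Syllable breakdown: doc | tor
Counting: 2 parts
= 2 syllables


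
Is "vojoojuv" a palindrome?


Word: "vojoojuv"
Reversed: "vujoojov"
Forward == Backward? vojoojuv != vujoojov
Palindrome = No


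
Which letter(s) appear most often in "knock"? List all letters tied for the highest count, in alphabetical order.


Word: "knock"
Letter counts:
  'c': 1
  'k': 2
  'n': 1
  'o': 1
Maximum count = 2
Most frequent = 'k' (2 times each)
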